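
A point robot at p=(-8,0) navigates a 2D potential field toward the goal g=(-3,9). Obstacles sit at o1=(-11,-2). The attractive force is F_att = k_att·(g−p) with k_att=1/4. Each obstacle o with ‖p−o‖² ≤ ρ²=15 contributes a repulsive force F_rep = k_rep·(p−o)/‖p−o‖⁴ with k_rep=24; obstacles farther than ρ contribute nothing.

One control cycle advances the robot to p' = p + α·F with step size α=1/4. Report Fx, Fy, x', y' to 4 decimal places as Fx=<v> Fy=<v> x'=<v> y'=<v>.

Fx=1.6760 Fy=2.5340 x'=-7.5810 y'=0.6335

F_att = 1/4·(g−p) = 1/4·(5,9) = (1.2500,2.2500)
o1: d²=13 ≤ ρ²=15; F_rep = 24·(3,2)/13² = (0.4260,0.2840)
F = F_att + ΣF_rep = (1.6760,2.5340)
p' = p + 1/4·F = (-7.5810,0.6335)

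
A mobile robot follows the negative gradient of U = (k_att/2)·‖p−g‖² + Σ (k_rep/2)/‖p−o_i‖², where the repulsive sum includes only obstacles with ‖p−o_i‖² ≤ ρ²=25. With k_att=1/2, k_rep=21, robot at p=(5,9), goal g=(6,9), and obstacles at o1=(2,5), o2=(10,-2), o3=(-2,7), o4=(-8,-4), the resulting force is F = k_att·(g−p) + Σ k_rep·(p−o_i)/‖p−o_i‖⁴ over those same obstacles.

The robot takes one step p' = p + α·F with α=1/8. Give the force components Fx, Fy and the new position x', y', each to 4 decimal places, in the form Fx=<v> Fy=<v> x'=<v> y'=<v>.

Fx=0.6008 Fy=0.1344 x'=5.0751 y'=9.0168

F_att = 1/2·(g−p) = 1/2·(1,0) = (0.5000,0.0000)
o1: d²=25 ≤ ρ²=25; F_rep = 21·(3,4)/25² = (0.1008,0.1344)
o2: d²=146 > ρ²=25 → inactive
o3: d²=53 > ρ²=25 → inactive
o4: d²=338 > ρ²=25 → inactive
F = F_att + ΣF_rep = (0.6008,0.1344)
p' = p + 1/8·F = (5.0751,9.0168)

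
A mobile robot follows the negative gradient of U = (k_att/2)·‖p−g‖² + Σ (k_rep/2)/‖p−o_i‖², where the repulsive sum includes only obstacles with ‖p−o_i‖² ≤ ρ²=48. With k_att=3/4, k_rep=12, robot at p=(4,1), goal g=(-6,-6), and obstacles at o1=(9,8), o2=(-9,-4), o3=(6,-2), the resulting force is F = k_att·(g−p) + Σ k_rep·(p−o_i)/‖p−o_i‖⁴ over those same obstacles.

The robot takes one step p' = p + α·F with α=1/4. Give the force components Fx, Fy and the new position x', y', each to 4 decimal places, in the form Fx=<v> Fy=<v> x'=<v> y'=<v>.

Fx=-7.6420 Fy=-5.0370 x'=2.0895 y'=-0.2592

F_att = 3/4·(g−p) = 3/4·(-10,-7) = (-7.5000,-5.2500)
o1: d²=74 > ρ²=48 → inactive
o2: d²=194 > ρ²=48 → inactive
o3: d²=13 ≤ ρ²=48; F_rep = 12·(-2,3)/13² = (-0.1420,0.2130)
F = F_att + ΣF_rep = (-7.6420,-5.0370)
p' = p + 1/4·F = (2.0895,-0.2592)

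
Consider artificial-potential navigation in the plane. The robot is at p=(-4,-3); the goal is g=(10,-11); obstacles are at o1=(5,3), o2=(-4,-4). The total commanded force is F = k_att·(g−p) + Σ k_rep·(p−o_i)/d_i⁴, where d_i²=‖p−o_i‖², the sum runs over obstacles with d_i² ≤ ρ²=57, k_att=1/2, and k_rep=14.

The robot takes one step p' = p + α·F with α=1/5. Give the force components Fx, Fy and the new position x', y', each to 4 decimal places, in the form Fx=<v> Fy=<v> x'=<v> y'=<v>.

F_att = 1/2·(g−p) = 1/2·(14,-8) = (7.0000,-4.0000)
o1: d²=117 > ρ²=57 → inactive
o2: d²=1 ≤ ρ²=57; F_rep = 14·(0,1)/1² = (0.0000,14.0000)
F = F_att + ΣF_rep = (7.0000,10.0000)
p' = p + 1/5·F = (-2.6000,-1.0000)

Fx=7.0000 Fy=10.0000 x'=-2.6000 y'=-1.0000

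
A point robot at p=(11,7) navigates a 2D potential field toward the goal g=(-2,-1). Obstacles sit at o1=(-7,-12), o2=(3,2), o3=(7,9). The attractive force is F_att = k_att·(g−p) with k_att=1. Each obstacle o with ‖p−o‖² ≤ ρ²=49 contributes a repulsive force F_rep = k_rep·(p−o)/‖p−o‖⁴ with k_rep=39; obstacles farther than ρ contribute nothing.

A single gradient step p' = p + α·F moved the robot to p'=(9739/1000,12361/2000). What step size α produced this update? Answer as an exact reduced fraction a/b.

α = 1/10

F_att = 1·(g−p) = 1·(-13,-8) = (-13.0000,-8.0000)
o1: d²=685 > ρ²=49 → inactive
o2: d²=89 > ρ²=49 → inactive
o3: d²=20 ≤ ρ²=49; F_rep = 39·(4,-2)/20² = (0.3900,-0.1950)
F = F_att + ΣF_rep = (-12.6100,-8.1950)
Δp = p'−p = (-1.2610,-0.8195); α = Δx/Fx = (-1261/1000) / (-1261/100) = 1/10
check: Δy/Fy = (-1639/2000) / (-1639/200) = 1/10 ✓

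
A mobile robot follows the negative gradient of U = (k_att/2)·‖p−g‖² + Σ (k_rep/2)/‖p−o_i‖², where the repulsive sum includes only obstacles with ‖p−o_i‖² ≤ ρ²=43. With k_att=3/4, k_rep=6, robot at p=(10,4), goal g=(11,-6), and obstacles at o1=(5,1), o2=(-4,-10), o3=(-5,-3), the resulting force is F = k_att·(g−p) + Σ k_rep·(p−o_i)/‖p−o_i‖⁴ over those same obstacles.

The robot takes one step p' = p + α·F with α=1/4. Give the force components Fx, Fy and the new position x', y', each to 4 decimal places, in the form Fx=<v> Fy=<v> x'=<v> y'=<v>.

F_att = 3/4·(g−p) = 3/4·(1,-10) = (0.7500,-7.5000)
o1: d²=34 ≤ ρ²=43; F_rep = 6·(5,3)/34² = (0.0260,0.0156)
o2: d²=392 > ρ²=43 → inactive
o3: d²=274 > ρ²=43 → inactive
F = F_att + ΣF_rep = (0.7760,-7.4844)
p' = p + 1/4·F = (10.1940,2.1289)

Fx=0.7760 Fy=-7.4844 x'=10.1940 y'=2.1289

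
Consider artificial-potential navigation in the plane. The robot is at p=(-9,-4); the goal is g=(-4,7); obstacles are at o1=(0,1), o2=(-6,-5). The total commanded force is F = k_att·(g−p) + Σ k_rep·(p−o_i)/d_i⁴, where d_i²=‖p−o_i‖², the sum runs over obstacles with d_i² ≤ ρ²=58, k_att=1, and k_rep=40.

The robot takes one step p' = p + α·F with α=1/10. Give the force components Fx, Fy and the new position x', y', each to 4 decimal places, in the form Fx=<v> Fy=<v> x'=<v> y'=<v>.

F_att = 1·(g−p) = 1·(5,11) = (5.0000,11.0000)
o1: d²=106 > ρ²=58 → inactive
o2: d²=10 ≤ ρ²=58; F_rep = 40·(-3,1)/10² = (-1.2000,0.4000)
F = F_att + ΣF_rep = (3.8000,11.4000)
p' = p + 1/10·F = (-8.6200,-2.8600)

Fx=3.8000 Fy=11.4000 x'=-8.6200 y'=-2.8600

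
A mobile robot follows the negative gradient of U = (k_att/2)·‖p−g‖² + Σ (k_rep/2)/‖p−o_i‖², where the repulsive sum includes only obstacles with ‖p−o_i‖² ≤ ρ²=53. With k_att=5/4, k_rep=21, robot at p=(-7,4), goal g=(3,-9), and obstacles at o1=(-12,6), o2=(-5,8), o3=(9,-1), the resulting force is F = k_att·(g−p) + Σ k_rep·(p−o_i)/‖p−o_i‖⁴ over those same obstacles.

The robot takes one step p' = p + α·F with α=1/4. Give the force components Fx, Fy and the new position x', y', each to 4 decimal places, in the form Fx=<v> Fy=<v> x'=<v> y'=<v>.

F_att = 5/4·(g−p) = 5/4·(10,-13) = (12.5000,-16.2500)
o1: d²=29 ≤ ρ²=53; F_rep = 21·(5,-2)/29² = (0.1249,-0.0499)
o2: d²=20 ≤ ρ²=53; F_rep = 21·(-2,-4)/20² = (-0.1050,-0.2100)
o3: d²=281 > ρ²=53 → inactive
F = F_att + ΣF_rep = (12.5199,-16.5099)
p' = p + 1/4·F = (-3.8700,-0.1275)

Fx=12.5199 Fy=-16.5099 x'=-3.8700 y'=-0.1275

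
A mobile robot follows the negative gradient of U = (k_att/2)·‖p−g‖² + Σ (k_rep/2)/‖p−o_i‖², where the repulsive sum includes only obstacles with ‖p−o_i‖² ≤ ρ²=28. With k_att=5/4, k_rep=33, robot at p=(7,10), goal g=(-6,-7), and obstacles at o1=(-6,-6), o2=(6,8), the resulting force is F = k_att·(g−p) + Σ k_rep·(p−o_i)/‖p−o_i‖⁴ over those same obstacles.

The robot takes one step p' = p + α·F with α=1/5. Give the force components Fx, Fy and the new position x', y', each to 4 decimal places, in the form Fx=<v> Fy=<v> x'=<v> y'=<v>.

F_att = 5/4·(g−p) = 5/4·(-13,-17) = (-16.2500,-21.2500)
o1: d²=425 > ρ²=28 → inactive
o2: d²=5 ≤ ρ²=28; F_rep = 33·(1,2)/5² = (1.3200,2.6400)
F = F_att + ΣF_rep = (-14.9300,-18.6100)
p' = p + 1/5·F = (4.0140,6.2780)

Fx=-14.9300 Fy=-18.6100 x'=4.0140 y'=6.2780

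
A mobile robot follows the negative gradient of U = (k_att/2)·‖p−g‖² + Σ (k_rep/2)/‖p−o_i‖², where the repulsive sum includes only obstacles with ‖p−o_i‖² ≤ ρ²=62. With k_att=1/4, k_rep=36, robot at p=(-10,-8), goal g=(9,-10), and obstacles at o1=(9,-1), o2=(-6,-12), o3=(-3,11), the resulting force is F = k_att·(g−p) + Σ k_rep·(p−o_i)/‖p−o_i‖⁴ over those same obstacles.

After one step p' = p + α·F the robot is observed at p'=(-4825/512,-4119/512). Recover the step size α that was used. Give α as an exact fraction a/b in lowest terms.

F_att = 1/4·(g−p) = 1/4·(19,-2) = (4.7500,-0.5000)
o1: d²=410 > ρ²=62 → inactive
o2: d²=32 ≤ ρ²=62; F_rep = 36·(-4,4)/32² = (-0.1406,0.1406)
o3: d²=410 > ρ²=62 → inactive
F = F_att + ΣF_rep = (4.6094,-0.3594)
Δp = p'−p = (0.5762,-0.0449); α = Δx/Fx = (295/512) / (295/64) = 1/8
check: Δy/Fy = (-23/512) / (-23/64) = 1/8 ✓

α = 1/8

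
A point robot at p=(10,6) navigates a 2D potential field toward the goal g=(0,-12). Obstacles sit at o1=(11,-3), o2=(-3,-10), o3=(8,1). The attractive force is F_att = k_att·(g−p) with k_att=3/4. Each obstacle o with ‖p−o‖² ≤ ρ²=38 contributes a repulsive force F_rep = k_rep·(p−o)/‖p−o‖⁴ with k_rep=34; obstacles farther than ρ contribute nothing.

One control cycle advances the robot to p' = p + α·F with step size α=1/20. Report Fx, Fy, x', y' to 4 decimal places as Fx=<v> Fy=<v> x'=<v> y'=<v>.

F_att = 3/4·(g−p) = 3/4·(-10,-18) = (-7.5000,-13.5000)
o1: d²=82 > ρ²=38 → inactive
o2: d²=425 > ρ²=38 → inactive
o3: d²=29 ≤ ρ²=38; F_rep = 34·(2,5)/29² = (0.0809,0.2021)
F = F_att + ΣF_rep = (-7.4191,-13.2979)
p' = p + 1/20·F = (9.6290,5.3351)

Fx=-7.4191 Fy=-13.2979 x'=9.6290 y'=5.3351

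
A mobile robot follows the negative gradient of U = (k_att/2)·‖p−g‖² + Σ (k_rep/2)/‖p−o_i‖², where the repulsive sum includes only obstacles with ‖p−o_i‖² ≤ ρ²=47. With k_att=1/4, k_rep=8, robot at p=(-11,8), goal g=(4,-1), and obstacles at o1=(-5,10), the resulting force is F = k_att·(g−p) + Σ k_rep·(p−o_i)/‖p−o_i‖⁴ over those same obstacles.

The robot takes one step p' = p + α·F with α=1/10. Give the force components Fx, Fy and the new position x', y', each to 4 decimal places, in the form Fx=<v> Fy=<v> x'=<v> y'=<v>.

F_att = 1/4·(g−p) = 1/4·(15,-9) = (3.7500,-2.2500)
o1: d²=40 ≤ ρ²=47; F_rep = 8·(-6,-2)/40² = (-0.0300,-0.0100)
F = F_att + ΣF_rep = (3.7200,-2.2600)
p' = p + 1/10·F = (-10.6280,7.7740)

Fx=3.7200 Fy=-2.2600 x'=-10.6280 y'=7.7740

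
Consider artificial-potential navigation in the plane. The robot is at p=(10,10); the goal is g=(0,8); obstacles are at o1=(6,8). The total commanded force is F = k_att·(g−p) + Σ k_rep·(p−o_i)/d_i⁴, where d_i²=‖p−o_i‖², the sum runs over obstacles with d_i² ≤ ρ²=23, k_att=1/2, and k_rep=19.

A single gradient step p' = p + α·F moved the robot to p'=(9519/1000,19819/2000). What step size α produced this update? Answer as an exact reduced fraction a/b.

F_att = 1/2·(g−p) = 1/2·(-10,-2) = (-5.0000,-1.0000)
o1: d²=20 ≤ ρ²=23; F_rep = 19·(4,2)/20² = (0.1900,0.0950)
F = F_att + ΣF_rep = (-4.8100,-0.9050)
Δp = p'−p = (-0.4810,-0.0905); α = Δx/Fx = (-481/1000) / (-481/100) = 1/10
check: Δy/Fy = (-181/2000) / (-181/200) = 1/10 ✓

α = 1/10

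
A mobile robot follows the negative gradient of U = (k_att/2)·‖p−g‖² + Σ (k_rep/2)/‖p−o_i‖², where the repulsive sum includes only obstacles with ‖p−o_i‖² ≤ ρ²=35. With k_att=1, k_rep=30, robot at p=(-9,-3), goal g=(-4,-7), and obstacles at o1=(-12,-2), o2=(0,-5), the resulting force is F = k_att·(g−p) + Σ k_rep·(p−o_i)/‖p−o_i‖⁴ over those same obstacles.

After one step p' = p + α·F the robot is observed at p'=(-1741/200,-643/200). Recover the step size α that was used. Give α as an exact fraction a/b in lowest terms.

α = 1/20

F_att = 1·(g−p) = 1·(5,-4) = (5.0000,-4.0000)
o1: d²=10 ≤ ρ²=35; F_rep = 30·(3,-1)/10² = (0.9000,-0.3000)
o2: d²=85 > ρ²=35 → inactive
F = F_att + ΣF_rep = (5.9000,-4.3000)
Δp = p'−p = (0.2950,-0.2150); α = Δx/Fx = (59/200) / (59/10) = 1/20
check: Δy/Fy = (-43/200) / (-43/10) = 1/20 ✓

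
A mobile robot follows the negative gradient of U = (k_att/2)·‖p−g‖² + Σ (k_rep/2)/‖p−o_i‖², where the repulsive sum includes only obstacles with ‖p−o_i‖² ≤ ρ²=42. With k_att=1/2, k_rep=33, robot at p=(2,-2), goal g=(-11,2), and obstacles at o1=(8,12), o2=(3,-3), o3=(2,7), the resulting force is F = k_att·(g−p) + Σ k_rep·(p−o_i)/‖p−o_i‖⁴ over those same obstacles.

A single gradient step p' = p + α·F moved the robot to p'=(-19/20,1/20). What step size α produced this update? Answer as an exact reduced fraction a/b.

F_att = 1/2·(g−p) = 1/2·(-13,4) = (-6.5000,2.0000)
o1: d²=232 > ρ²=42 → inactive
o2: d²=2 ≤ ρ²=42; F_rep = 33·(-1,1)/2² = (-8.2500,8.2500)
o3: d²=81 > ρ²=42 → inactive
F = F_att + ΣF_rep = (-14.7500,10.2500)
Δp = p'−p = (-2.9500,2.0500); α = Δx/Fx = (-59/20) / (-59/4) = 1/5
check: Δy/Fy = (41/20) / (41/4) = 1/5 ✓

α = 1/5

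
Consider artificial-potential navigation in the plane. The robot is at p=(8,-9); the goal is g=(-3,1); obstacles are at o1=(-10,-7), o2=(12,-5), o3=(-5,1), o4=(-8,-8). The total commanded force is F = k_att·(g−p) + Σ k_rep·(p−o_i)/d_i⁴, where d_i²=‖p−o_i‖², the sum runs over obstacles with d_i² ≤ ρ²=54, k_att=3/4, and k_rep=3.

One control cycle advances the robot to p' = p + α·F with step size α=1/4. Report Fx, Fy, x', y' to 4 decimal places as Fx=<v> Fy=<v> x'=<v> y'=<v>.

Fx=-8.2617 Fy=7.4883 x'=5.9346 y'=-7.1279

F_att = 3/4·(g−p) = 3/4·(-11,10) = (-8.2500,7.5000)
o1: d²=328 > ρ²=54 → inactive
o2: d²=32 ≤ ρ²=54; F_rep = 3·(-4,-4)/32² = (-0.0117,-0.0117)
o3: d²=269 > ρ²=54 → inactive
o4: d²=257 > ρ²=54 → inactive
F = F_att + ΣF_rep = (-8.2617,7.4883)
p' = p + 1/4·F = (5.9346,-7.1279)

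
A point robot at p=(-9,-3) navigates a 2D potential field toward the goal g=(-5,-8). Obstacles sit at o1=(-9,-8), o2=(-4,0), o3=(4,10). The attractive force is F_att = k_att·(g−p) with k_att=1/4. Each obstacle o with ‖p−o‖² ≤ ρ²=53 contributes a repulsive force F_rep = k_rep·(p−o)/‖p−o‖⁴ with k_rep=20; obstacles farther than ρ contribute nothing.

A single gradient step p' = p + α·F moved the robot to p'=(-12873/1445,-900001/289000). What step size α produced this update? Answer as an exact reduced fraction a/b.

F_att = 1/4·(g−p) = 1/4·(4,-5) = (1.0000,-1.2500)
o1: d²=25 ≤ ρ²=53; F_rep = 20·(0,5)/25² = (0.0000,0.1600)
o2: d²=34 ≤ ρ²=53; F_rep = 20·(-5,-3)/34² = (-0.0865,-0.0519)
o3: d²=338 > ρ²=53 → inactive
F = F_att + ΣF_rep = (0.9135,-1.1419)
Δp = p'−p = (0.0913,-0.1142); α = Δx/Fx = (132/1445) / (264/289) = 1/10
check: Δy/Fy = (-33001/289000) / (-33001/28900) = 1/10 ✓

α = 1/10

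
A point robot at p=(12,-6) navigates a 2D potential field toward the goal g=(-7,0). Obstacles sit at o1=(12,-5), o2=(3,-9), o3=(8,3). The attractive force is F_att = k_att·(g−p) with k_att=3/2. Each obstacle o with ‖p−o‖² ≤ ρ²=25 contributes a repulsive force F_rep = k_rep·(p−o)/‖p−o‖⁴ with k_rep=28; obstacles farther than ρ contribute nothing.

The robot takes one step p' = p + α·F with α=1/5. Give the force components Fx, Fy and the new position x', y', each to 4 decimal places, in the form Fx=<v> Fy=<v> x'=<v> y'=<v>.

Fx=-28.5000 Fy=-19.0000 x'=6.3000 y'=-9.8000

F_att = 3/2·(g−p) = 3/2·(-19,6) = (-28.5000,9.0000)
o1: d²=1 ≤ ρ²=25; F_rep = 28·(0,-1)/1² = (0.0000,-28.0000)
o2: d²=90 > ρ²=25 → inactive
o3: d²=97 > ρ²=25 → inactive
F = F_att + ΣF_rep = (-28.5000,-19.0000)
p' = p + 1/5·F = (6.3000,-9.8000)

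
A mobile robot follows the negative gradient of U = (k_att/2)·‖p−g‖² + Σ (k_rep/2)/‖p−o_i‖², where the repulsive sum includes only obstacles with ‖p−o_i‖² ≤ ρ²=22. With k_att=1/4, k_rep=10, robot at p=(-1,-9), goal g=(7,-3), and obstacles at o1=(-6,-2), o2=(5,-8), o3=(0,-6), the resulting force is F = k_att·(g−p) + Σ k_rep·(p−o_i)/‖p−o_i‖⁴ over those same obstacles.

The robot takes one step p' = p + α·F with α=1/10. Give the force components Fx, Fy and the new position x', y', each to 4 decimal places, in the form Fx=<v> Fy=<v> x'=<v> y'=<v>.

F_att = 1/4·(g−p) = 1/4·(8,6) = (2.0000,1.5000)
o1: d²=74 > ρ²=22 → inactive
o2: d²=37 > ρ²=22 → inactive
o3: d²=10 ≤ ρ²=22; F_rep = 10·(-1,-3)/10² = (-0.1000,-0.3000)
F = F_att + ΣF_rep = (1.9000,1.2000)
p' = p + 1/10·F = (-0.8100,-8.8800)

Fx=1.9000 Fy=1.2000 x'=-0.8100 y'=-8.8800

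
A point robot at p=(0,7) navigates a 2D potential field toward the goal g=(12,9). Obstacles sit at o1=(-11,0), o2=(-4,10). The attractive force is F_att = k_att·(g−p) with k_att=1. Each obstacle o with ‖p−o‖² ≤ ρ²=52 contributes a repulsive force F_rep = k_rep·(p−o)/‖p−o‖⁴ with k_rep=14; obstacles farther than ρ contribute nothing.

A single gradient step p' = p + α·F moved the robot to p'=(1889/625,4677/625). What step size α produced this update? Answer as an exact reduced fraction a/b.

F_att = 1·(g−p) = 1·(12,2) = (12.0000,2.0000)
o1: d²=170 > ρ²=52 → inactive
o2: d²=25 ≤ ρ²=52; F_rep = 14·(4,-3)/25² = (0.0896,-0.0672)
F = F_att + ΣF_rep = (12.0896,1.9328)
Δp = p'−p = (3.0224,0.4832); α = Δx/Fx = (1889/625) / (7556/625) = 1/4
check: Δy/Fy = (302/625) / (1208/625) = 1/4 ✓

α = 1/4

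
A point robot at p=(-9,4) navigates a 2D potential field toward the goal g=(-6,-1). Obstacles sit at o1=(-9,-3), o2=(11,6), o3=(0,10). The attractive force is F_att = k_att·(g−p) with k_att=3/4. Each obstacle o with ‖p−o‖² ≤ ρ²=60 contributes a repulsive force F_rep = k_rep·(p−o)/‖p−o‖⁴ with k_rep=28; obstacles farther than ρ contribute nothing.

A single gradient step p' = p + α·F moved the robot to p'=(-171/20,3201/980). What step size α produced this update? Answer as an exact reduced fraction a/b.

α = 1/5

F_att = 3/4·(g−p) = 3/4·(3,-5) = (2.2500,-3.7500)
o1: d²=49 ≤ ρ²=60; F_rep = 28·(0,7)/49² = (0.0000,0.0816)
o2: d²=404 > ρ²=60 → inactive
o3: d²=117 > ρ²=60 → inactive
F = F_att + ΣF_rep = (2.2500,-3.6684)
Δp = p'−p = (0.4500,-0.7337); α = Δx/Fx = (9/20) / (9/4) = 1/5
check: Δy/Fy = (-719/980) / (-719/196) = 1/5 ✓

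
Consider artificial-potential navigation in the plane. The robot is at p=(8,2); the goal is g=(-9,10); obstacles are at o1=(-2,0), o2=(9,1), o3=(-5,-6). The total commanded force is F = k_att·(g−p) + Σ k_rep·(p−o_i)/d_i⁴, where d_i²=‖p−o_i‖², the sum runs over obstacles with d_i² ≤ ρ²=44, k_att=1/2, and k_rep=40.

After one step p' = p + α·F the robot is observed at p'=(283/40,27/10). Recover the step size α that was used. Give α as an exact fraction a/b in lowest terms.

F_att = 1/2·(g−p) = 1/2·(-17,8) = (-8.5000,4.0000)
o1: d²=104 > ρ²=44 → inactive
o2: d²=2 ≤ ρ²=44; F_rep = 40·(-1,1)/2² = (-10.0000,10.0000)
o3: d²=233 > ρ²=44 → inactive
F = F_att + ΣF_rep = (-18.5000,14.0000)
Δp = p'−p = (-0.9250,0.7000); α = Δx/Fx = (-37/40) / (-37/2) = 1/20
check: Δy/Fy = (7/10) / (14) = 1/20 ✓

α = 1/20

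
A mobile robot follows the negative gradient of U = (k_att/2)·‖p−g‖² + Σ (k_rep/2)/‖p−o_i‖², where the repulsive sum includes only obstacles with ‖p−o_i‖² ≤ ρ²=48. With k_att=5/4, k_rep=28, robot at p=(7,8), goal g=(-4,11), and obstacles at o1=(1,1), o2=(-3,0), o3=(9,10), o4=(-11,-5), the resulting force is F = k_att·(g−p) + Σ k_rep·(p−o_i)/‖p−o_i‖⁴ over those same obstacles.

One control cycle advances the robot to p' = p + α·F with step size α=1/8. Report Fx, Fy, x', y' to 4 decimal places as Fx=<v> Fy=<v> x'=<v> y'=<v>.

F_att = 5/4·(g−p) = 5/4·(-11,3) = (-13.7500,3.7500)
o1: d²=85 > ρ²=48 → inactive
o2: d²=164 > ρ²=48 → inactive
o3: d²=8 ≤ ρ²=48; F_rep = 28·(-2,-2)/8² = (-0.8750,-0.8750)
o4: d²=493 > ρ²=48 → inactive
F = F_att + ΣF_rep = (-14.6250,2.8750)
p' = p + 1/8·F = (5.1719,8.3594)

Fx=-14.6250 Fy=2.8750 x'=5.1719 y'=8.3594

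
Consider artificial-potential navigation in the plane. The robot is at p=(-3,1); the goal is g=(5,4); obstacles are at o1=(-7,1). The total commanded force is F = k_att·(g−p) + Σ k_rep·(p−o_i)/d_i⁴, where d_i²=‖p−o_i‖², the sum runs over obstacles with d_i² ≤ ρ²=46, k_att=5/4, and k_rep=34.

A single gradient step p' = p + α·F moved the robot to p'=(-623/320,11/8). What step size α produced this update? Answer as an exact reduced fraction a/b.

α = 1/10

F_att = 5/4·(g−p) = 5/4·(8,3) = (10.0000,3.7500)
o1: d²=16 ≤ ρ²=46; F_rep = 34·(4,0)/16² = (0.5312,0.0000)
F = F_att + ΣF_rep = (10.5312,3.7500)
Δp = p'−p = (1.0531,0.3750); α = Δx/Fx = (337/320) / (337/32) = 1/10
check: Δy/Fy = (3/8) / (15/4) = 1/10 ✓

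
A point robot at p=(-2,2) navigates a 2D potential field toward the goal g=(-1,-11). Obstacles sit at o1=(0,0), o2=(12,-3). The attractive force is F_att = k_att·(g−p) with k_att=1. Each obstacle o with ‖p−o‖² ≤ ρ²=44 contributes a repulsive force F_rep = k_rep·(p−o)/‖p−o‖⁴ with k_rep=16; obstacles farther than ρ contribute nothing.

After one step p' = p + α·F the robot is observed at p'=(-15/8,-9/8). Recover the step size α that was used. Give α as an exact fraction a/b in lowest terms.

F_att = 1·(g−p) = 1·(1,-13) = (1.0000,-13.0000)
o1: d²=8 ≤ ρ²=44; F_rep = 16·(-2,2)/8² = (-0.5000,0.5000)
o2: d²=221 > ρ²=44 → inactive
F = F_att + ΣF_rep = (0.5000,-12.5000)
Δp = p'−p = (0.1250,-3.1250); α = Δx/Fx = (1/8) / (1/2) = 1/4
check: Δy/Fy = (-25/8) / (-25/2) = 1/4 ✓

α = 1/4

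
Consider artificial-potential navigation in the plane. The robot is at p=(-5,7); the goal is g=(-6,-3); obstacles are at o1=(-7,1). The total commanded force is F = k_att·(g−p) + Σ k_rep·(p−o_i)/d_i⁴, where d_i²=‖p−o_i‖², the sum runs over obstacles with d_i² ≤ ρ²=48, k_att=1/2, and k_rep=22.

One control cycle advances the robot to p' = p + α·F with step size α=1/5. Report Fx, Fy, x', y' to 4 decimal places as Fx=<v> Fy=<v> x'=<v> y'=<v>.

Fx=-0.4725 Fy=-4.9175 x'=-5.0945 y'=6.0165

F_att = 1/2·(g−p) = 1/2·(-1,-10) = (-0.5000,-5.0000)
o1: d²=40 ≤ ρ²=48; F_rep = 22·(2,6)/40² = (0.0275,0.0825)
F = F_att + ΣF_rep = (-0.4725,-4.9175)
p' = p + 1/5·F = (-5.0945,6.0165)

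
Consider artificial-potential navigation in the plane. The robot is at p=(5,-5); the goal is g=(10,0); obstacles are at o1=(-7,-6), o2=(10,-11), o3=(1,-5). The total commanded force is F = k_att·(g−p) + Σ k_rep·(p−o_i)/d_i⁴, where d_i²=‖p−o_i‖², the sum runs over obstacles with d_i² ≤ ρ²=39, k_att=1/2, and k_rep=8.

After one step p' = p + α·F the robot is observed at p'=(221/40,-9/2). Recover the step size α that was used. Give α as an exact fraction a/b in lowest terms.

α = 1/5

F_att = 1/2·(g−p) = 1/2·(5,5) = (2.5000,2.5000)
o1: d²=145 > ρ²=39 → inactive
o2: d²=61 > ρ²=39 → inactive
o3: d²=16 ≤ ρ²=39; F_rep = 8·(4,0)/16² = (0.1250,0.0000)
F = F_att + ΣF_rep = (2.6250,2.5000)
Δp = p'−p = (0.5250,0.5000); α = Δx/Fx = (21/40) / (21/8) = 1/5
check: Δy/Fy = (1/2) / (5/2) = 1/5 ✓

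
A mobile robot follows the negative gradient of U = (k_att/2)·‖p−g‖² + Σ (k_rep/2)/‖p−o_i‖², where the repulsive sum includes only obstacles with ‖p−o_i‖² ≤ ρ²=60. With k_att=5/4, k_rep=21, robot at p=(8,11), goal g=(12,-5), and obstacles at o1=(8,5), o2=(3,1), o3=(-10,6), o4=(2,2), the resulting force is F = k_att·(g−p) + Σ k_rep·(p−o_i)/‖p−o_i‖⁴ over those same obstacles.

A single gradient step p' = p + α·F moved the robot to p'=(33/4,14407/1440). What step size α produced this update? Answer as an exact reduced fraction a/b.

α = 1/20

F_att = 5/4·(g−p) = 5/4·(4,-16) = (5.0000,-20.0000)
o1: d²=36 ≤ ρ²=60; F_rep = 21·(0,6)/36² = (0.0000,0.0972)
o2: d²=125 > ρ²=60 → inactive
o3: d²=349 > ρ²=60 → inactive
o4: d²=117 > ρ²=60 → inactive
F = F_att + ΣF_rep = (5.0000,-19.9028)
Δp = p'−p = (0.2500,-0.9951); α = Δx/Fx = (1/4) / (5) = 1/20
check: Δy/Fy = (-1433/1440) / (-1433/72) = 1/20 ✓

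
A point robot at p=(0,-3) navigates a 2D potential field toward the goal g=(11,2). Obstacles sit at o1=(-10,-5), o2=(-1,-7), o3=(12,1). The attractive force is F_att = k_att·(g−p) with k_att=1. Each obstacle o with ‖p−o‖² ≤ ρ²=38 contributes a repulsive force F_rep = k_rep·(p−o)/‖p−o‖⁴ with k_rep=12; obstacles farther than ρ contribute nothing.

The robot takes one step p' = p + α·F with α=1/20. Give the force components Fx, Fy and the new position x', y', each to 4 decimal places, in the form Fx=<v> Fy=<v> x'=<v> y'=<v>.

Fx=11.0415 Fy=5.1661 x'=0.5521 y'=-2.7417

F_att = 1·(g−p) = 1·(11,5) = (11.0000,5.0000)
o1: d²=104 > ρ²=38 → inactive
o2: d²=17 ≤ ρ²=38; F_rep = 12·(1,4)/17² = (0.0415,0.1661)
o3: d²=160 > ρ²=38 → inactive
F = F_att + ΣF_rep = (11.0415,5.1661)
p' = p + 1/20·F = (0.5521,-2.7417)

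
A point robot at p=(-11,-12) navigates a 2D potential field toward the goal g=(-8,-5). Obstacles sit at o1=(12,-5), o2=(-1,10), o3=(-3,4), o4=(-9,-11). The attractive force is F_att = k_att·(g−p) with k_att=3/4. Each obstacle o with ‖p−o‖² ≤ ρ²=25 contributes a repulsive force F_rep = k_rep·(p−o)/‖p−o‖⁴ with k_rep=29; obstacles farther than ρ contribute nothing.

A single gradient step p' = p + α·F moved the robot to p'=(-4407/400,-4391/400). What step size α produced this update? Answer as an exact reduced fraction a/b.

F_att = 3/4·(g−p) = 3/4·(3,7) = (2.2500,5.2500)
o1: d²=578 > ρ²=25 → inactive
o2: d²=584 > ρ²=25 → inactive
o3: d²=320 > ρ²=25 → inactive
o4: d²=5 ≤ ρ²=25; F_rep = 29·(-2,-1)/5² = (-2.3200,-1.1600)
F = F_att + ΣF_rep = (-0.0700,4.0900)
Δp = p'−p = (-0.0175,1.0225); α = Δx/Fx = (-7/400) / (-7/100) = 1/4
check: Δy/Fy = (409/400) / (409/100) = 1/4 ✓

α = 1/4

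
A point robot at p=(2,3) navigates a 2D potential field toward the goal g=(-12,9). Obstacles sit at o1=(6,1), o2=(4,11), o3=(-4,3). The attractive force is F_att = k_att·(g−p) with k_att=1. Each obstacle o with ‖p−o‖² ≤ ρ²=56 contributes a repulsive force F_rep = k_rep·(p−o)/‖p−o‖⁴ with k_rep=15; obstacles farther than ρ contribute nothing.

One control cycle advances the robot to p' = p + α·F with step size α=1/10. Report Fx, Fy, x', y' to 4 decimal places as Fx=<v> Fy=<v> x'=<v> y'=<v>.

Fx=-14.0806 Fy=6.0750 x'=0.5919 y'=3.6075

F_att = 1·(g−p) = 1·(-14,6) = (-14.0000,6.0000)
o1: d²=20 ≤ ρ²=56; F_rep = 15·(-4,2)/20² = (-0.1500,0.0750)
o2: d²=68 > ρ²=56 → inactive
o3: d²=36 ≤ ρ²=56; F_rep = 15·(6,0)/36² = (0.0694,0.0000)
F = F_att + ΣF_rep = (-14.0806,6.0750)
p' = p + 1/10·F = (0.5919,3.6075)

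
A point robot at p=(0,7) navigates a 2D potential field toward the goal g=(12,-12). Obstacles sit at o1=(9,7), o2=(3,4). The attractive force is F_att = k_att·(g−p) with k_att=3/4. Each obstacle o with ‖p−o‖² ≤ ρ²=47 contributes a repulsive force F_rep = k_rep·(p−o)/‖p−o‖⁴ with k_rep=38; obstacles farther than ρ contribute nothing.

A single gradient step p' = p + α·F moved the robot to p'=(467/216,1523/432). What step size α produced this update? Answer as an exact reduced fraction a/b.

F_att = 3/4·(g−p) = 3/4·(12,-19) = (9.0000,-14.2500)
o1: d²=81 > ρ²=47 → inactive
o2: d²=18 ≤ ρ²=47; F_rep = 38·(-3,3)/18² = (-0.3519,0.3519)
F = F_att + ΣF_rep = (8.6481,-13.8981)
Δp = p'−p = (2.1620,-3.4745); α = Δx/Fx = (467/216) / (467/54) = 1/4
check: Δy/Fy = (-1501/432) / (-1501/108) = 1/4 ✓

α = 1/4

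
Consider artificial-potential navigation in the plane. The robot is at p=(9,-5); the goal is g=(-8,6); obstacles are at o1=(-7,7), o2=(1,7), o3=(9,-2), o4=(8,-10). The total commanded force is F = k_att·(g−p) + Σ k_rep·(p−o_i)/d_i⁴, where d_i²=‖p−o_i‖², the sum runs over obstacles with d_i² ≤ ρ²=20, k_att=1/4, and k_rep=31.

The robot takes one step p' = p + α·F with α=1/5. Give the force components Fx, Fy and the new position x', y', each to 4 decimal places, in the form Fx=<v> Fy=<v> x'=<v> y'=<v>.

Fx=-4.2500 Fy=1.6019 x'=8.1500 y'=-4.6796

F_att = 1/4·(g−p) = 1/4·(-17,11) = (-4.2500,2.7500)
o1: d²=400 > ρ²=20 → inactive
o2: d²=208 > ρ²=20 → inactive
o3: d²=9 ≤ ρ²=20; F_rep = 31·(0,-3)/9² = (0.0000,-1.1481)
o4: d²=26 > ρ²=20 → inactive
F = F_att + ΣF_rep = (-4.2500,1.6019)
p' = p + 1/5·F = (8.1500,-4.6796)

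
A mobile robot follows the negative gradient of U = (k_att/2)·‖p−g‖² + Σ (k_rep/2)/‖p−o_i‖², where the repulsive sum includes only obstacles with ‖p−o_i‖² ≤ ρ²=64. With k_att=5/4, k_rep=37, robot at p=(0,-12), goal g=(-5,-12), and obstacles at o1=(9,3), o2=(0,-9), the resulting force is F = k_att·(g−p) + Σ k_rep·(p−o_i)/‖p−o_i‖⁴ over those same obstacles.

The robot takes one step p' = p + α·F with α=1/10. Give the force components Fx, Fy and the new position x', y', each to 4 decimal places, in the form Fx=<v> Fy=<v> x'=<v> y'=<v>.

Fx=-6.2500 Fy=-1.3704 x'=-0.6250 y'=-12.1370

F_att = 5/4·(g−p) = 5/4·(-5,0) = (-6.2500,0.0000)
o1: d²=306 > ρ²=64 → inactive
o2: d²=9 ≤ ρ²=64; F_rep = 37·(0,-3)/9² = (0.0000,-1.3704)
F = F_att + ΣF_rep = (-6.2500,-1.3704)
p' = p + 1/10·F = (-0.6250,-12.1370)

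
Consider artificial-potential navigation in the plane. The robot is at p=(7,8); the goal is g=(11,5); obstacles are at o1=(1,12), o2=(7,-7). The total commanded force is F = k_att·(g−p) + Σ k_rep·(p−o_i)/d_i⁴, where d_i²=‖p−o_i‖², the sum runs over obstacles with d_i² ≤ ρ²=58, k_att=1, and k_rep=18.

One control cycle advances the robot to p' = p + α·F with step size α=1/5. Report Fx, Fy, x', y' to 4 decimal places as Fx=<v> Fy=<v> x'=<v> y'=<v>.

Fx=4.0399 Fy=-3.0266 x'=7.8080 y'=7.3947

F_att = 1·(g−p) = 1·(4,-3) = (4.0000,-3.0000)
o1: d²=52 ≤ ρ²=58; F_rep = 18·(6,-4)/52² = (0.0399,-0.0266)
o2: d²=225 > ρ²=58 → inactive
F = F_att + ΣF_rep = (4.0399,-3.0266)
p' = p + 1/5·F = (7.8080,7.3947)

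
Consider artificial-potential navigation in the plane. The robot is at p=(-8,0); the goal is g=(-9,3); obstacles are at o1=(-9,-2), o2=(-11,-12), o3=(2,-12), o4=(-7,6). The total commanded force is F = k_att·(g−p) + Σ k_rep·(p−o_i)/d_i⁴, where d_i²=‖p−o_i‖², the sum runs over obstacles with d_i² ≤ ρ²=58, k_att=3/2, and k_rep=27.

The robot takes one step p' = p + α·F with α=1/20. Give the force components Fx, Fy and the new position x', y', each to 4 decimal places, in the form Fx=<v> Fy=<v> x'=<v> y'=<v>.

Fx=-0.4397 Fy=6.5417 x'=-8.0220 y'=0.3271

F_att = 3/2·(g−p) = 3/2·(-1,3) = (-1.5000,4.5000)
o1: d²=5 ≤ ρ²=58; F_rep = 27·(1,2)/5² = (1.0800,2.1600)
o2: d²=153 > ρ²=58 → inactive
o3: d²=244 > ρ²=58 → inactive
o4: d²=37 ≤ ρ²=58; F_rep = 27·(-1,-6)/37² = (-0.0197,-0.1183)
F = F_att + ΣF_rep = (-0.4397,6.5417)
p' = p + 1/20·F = (-8.0220,0.3271)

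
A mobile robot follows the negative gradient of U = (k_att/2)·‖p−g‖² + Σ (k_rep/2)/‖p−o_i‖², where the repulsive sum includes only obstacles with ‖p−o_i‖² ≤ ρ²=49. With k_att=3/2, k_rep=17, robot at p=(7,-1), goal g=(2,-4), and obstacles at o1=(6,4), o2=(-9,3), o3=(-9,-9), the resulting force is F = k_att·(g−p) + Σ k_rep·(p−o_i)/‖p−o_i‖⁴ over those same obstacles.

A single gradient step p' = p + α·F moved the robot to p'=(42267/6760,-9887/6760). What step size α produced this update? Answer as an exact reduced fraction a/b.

F_att = 3/2·(g−p) = 3/2·(-5,-3) = (-7.5000,-4.5000)
o1: d²=26 ≤ ρ²=49; F_rep = 17·(1,-5)/26² = (0.0251,-0.1257)
o2: d²=272 > ρ²=49 → inactive
o3: d²=320 > ρ²=49 → inactive
F = F_att + ΣF_rep = (-7.4749,-4.6257)
Δp = p'−p = (-0.7475,-0.4626); α = Δx/Fx = (-5053/6760) / (-5053/676) = 1/10
check: Δy/Fy = (-3127/6760) / (-3127/676) = 1/10 ✓

α = 1/10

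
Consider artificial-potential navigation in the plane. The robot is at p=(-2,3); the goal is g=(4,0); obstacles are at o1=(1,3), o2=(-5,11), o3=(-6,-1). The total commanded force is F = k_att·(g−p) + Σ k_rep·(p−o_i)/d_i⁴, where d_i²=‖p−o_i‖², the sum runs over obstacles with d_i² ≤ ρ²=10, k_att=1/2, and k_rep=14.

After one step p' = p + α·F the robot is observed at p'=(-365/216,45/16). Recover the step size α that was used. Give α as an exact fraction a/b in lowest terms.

α = 1/8

F_att = 1/2·(g−p) = 1/2·(6,-3) = (3.0000,-1.5000)
o1: d²=9 ≤ ρ²=10; F_rep = 14·(-3,0)/9² = (-0.5185,0.0000)
o2: d²=73 > ρ²=10 → inactive
o3: d²=32 > ρ²=10 → inactive
F = F_att + ΣF_rep = (2.4815,-1.5000)
Δp = p'−p = (0.3102,-0.1875); α = Δx/Fx = (67/216) / (67/27) = 1/8
check: Δy/Fy = (-3/16) / (-3/2) = 1/8 ✓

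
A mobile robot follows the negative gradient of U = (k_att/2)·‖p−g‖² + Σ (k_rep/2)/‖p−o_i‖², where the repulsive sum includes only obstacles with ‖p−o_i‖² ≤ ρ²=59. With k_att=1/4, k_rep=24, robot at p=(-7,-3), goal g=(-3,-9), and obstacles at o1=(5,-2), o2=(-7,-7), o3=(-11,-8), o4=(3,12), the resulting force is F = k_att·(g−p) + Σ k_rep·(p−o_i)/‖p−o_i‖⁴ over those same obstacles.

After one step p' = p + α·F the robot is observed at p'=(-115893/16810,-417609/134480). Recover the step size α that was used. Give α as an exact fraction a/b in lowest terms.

F_att = 1/4·(g−p) = 1/4·(4,-6) = (1.0000,-1.5000)
o1: d²=145 > ρ²=59 → inactive
o2: d²=16 ≤ ρ²=59; F_rep = 24·(0,4)/16² = (0.0000,0.3750)
o3: d²=41 ≤ ρ²=59; F_rep = 24·(4,5)/41² = (0.0571,0.0714)
o4: d²=325 > ρ²=59 → inactive
F = F_att + ΣF_rep = (1.0571,-1.0536)
Δp = p'−p = (0.1057,-0.1054); α = Δx/Fx = (1777/16810) / (1777/1681) = 1/10
check: Δy/Fy = (-14169/134480) / (-14169/13448) = 1/10 ✓

α = 1/10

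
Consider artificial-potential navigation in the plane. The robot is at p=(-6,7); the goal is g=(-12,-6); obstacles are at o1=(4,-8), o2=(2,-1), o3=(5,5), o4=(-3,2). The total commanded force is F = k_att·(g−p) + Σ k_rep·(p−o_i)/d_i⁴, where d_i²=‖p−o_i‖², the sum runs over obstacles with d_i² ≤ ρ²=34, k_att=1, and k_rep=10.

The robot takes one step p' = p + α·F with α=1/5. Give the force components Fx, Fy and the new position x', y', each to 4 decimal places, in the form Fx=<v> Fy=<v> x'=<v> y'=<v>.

Fx=-6.0260 Fy=-12.9567 x'=-7.2052 y'=4.4087

F_att = 1·(g−p) = 1·(-6,-13) = (-6.0000,-13.0000)
o1: d²=325 > ρ²=34 → inactive
o2: d²=128 > ρ²=34 → inactive
o3: d²=125 > ρ²=34 → inactive
o4: d²=34 ≤ ρ²=34; F_rep = 10·(-3,5)/34² = (-0.0260,0.0433)
F = F_att + ΣF_rep = (-6.0260,-12.9567)
p' = p + 1/5·F = (-7.2052,4.4087)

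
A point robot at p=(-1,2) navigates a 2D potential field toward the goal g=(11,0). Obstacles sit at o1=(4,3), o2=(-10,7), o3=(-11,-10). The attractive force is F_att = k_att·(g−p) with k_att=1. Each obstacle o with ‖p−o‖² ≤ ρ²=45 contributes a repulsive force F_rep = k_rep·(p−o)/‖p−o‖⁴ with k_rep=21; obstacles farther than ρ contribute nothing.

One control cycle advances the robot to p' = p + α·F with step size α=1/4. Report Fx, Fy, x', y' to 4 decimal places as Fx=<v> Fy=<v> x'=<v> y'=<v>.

F_att = 1·(g−p) = 1·(12,-2) = (12.0000,-2.0000)
o1: d²=26 ≤ ρ²=45; F_rep = 21·(-5,-1)/26² = (-0.1553,-0.0311)
o2: d²=106 > ρ²=45 → inactive
o3: d²=244 > ρ²=45 → inactive
F = F_att + ΣF_rep = (11.8447,-2.0311)
p' = p + 1/4·F = (1.9612,1.4922)

Fx=11.8447 Fy=-2.0311 x'=1.9612 y'=1.4922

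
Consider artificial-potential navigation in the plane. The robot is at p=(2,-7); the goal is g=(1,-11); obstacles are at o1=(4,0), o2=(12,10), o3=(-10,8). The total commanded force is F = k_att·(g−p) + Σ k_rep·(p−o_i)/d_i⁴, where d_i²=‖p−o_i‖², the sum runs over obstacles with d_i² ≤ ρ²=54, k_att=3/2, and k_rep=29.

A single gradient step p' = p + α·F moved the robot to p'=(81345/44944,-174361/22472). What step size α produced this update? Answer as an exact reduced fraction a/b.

α = 1/8

F_att = 3/2·(g−p) = 3/2·(-1,-4) = (-1.5000,-6.0000)
o1: d²=53 ≤ ρ²=54; F_rep = 29·(-2,-7)/53² = (-0.0206,-0.0723)
o2: d²=389 > ρ²=54 → inactive
o3: d²=369 > ρ²=54 → inactive
F = F_att + ΣF_rep = (-1.5206,-6.0723)
Δp = p'−p = (-0.1901,-0.7590); α = Δx/Fx = (-8543/44944) / (-8543/5618) = 1/8
check: Δy/Fy = (-17057/22472) / (-17057/2809) = 1/8 ✓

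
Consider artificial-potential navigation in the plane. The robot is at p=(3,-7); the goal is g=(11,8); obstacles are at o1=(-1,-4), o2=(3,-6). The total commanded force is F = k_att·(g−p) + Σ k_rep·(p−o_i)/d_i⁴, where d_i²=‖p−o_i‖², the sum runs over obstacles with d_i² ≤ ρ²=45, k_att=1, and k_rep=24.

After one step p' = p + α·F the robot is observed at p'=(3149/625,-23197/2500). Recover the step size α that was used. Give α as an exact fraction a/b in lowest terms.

α = 1/4

F_att = 1·(g−p) = 1·(8,15) = (8.0000,15.0000)
o1: d²=25 ≤ ρ²=45; F_rep = 24·(4,-3)/25² = (0.1536,-0.1152)
o2: d²=1 ≤ ρ²=45; F_rep = 24·(0,-1)/1² = (0.0000,-24.0000)
F = F_att + ΣF_rep = (8.1536,-9.1152)
Δp = p'−p = (2.0384,-2.2788); α = Δx/Fx = (1274/625) / (5096/625) = 1/4
check: Δy/Fy = (-5697/2500) / (-5697/625) = 1/4 ✓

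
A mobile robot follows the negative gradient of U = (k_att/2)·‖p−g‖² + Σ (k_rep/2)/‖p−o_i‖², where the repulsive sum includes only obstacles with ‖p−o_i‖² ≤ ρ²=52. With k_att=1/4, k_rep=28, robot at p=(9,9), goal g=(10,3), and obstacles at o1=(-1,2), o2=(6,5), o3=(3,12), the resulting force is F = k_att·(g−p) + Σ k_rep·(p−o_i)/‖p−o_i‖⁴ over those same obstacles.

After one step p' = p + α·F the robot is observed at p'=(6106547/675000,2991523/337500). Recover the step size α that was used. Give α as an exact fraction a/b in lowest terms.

α = 1/10

F_att = 1/4·(g−p) = 1/4·(1,-6) = (0.2500,-1.5000)
o1: d²=149 > ρ²=52 → inactive
o2: d²=25 ≤ ρ²=52; F_rep = 28·(3,4)/25² = (0.1344,0.1792)
o3: d²=45 ≤ ρ²=52; F_rep = 28·(6,-3)/45² = (0.0830,-0.0415)
F = F_att + ΣF_rep = (0.4674,-1.3623)
Δp = p'−p = (0.0467,-0.1362); α = Δx/Fx = (31547/675000) / (31547/67500) = 1/10
check: Δy/Fy = (-45977/337500) / (-45977/33750) = 1/10 ✓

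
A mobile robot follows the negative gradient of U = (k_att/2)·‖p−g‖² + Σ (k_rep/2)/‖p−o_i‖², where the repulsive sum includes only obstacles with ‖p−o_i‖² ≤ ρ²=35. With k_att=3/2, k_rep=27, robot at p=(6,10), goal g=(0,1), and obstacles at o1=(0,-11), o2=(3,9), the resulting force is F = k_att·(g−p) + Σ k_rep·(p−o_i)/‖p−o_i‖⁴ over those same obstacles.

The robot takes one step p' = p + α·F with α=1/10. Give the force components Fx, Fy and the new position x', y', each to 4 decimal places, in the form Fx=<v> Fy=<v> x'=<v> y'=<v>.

Fx=-8.1900 Fy=-13.2300 x'=5.1810 y'=8.6770

F_att = 3/2·(g−p) = 3/2·(-6,-9) = (-9.0000,-13.5000)
o1: d²=477 > ρ²=35 → inactive
o2: d²=10 ≤ ρ²=35; F_rep = 27·(3,1)/10² = (0.8100,0.2700)
F = F_att + ΣF_rep = (-8.1900,-13.2300)
p' = p + 1/10·F = (5.1810,8.6770)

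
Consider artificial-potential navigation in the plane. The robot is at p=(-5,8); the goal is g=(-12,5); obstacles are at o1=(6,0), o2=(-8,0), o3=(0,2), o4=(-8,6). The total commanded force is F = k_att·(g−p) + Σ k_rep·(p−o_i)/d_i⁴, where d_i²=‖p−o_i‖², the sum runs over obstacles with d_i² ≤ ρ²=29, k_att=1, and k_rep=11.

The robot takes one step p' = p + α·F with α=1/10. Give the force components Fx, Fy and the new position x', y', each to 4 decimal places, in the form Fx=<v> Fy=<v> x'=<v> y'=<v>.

Fx=-6.8047 Fy=-2.8698 x'=-5.6805 y'=7.7130

F_att = 1·(g−p) = 1·(-7,-3) = (-7.0000,-3.0000)
o1: d²=185 > ρ²=29 → inactive
o2: d²=73 > ρ²=29 → inactive
o3: d²=61 > ρ²=29 → inactive
o4: d²=13 ≤ ρ²=29; F_rep = 11·(3,2)/13² = (0.1953,0.1302)
F = F_att + ΣF_rep = (-6.8047,-2.8698)
p' = p + 1/10·F = (-5.6805,7.7130)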